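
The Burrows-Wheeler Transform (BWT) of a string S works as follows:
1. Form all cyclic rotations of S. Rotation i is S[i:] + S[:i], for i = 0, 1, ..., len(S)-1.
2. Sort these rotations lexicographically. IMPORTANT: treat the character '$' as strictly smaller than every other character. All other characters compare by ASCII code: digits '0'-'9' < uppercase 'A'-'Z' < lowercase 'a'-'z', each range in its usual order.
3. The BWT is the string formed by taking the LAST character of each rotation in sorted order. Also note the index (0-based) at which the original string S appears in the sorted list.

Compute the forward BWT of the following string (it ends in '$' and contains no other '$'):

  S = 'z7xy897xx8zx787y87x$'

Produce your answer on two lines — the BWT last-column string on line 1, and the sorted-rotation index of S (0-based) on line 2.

Answer: xx89z8y7yx87zx777x$8
18

Derivation:
All 20 rotations (rotation i = S[i:]+S[:i]):
  rot[0] = z7xy897xx8zx787y87x$
  rot[1] = 7xy897xx8zx787y87x$z
  rot[2] = xy897xx8zx787y87x$z7
  rot[3] = y897xx8zx787y87x$z7x
  rot[4] = 897xx8zx787y87x$z7xy
  rot[5] = 97xx8zx787y87x$z7xy8
  rot[6] = 7xx8zx787y87x$z7xy89
  rot[7] = xx8zx787y87x$z7xy897
  rot[8] = x8zx787y87x$z7xy897x
  rot[9] = 8zx787y87x$z7xy897xx
  rot[10] = zx787y87x$z7xy897xx8
  rot[11] = x787y87x$z7xy897xx8z
  rot[12] = 787y87x$z7xy897xx8zx
  rot[13] = 87y87x$z7xy897xx8zx7
  rot[14] = 7y87x$z7xy897xx8zx78
  rot[15] = y87x$z7xy897xx8zx787
  rot[16] = 87x$z7xy897xx8zx787y
  rot[17] = 7x$z7xy897xx8zx787y8
  rot[18] = x$z7xy897xx8zx787y87
  rot[19] = $z7xy897xx8zx787y87x
Sorted (with $ < everything):
  sorted[0] = $z7xy897xx8zx787y87x  (last char: 'x')
  sorted[1] = 787y87x$z7xy897xx8zx  (last char: 'x')
  sorted[2] = 7x$z7xy897xx8zx787y8  (last char: '8')
  sorted[3] = 7xx8zx787y87x$z7xy89  (last char: '9')
  sorted[4] = 7xy897xx8zx787y87x$z  (last char: 'z')
  sorted[5] = 7y87x$z7xy897xx8zx78  (last char: '8')
  sorted[6] = 87x$z7xy897xx8zx787y  (last char: 'y')
  sorted[7] = 87y87x$z7xy897xx8zx7  (last char: '7')
  sorted[8] = 897xx8zx787y87x$z7xy  (last char: 'y')
  sorted[9] = 8zx787y87x$z7xy897xx  (last char: 'x')
  sorted[10] = 97xx8zx787y87x$z7xy8  (last char: '8')
  sorted[11] = x$z7xy897xx8zx787y87  (last char: '7')
  sorted[12] = x787y87x$z7xy897xx8z  (last char: 'z')
  sorted[13] = x8zx787y87x$z7xy897x  (last char: 'x')
  sorted[14] = xx8zx787y87x$z7xy897  (last char: '7')
  sorted[15] = xy897xx8zx787y87x$z7  (last char: '7')
  sorted[16] = y87x$z7xy897xx8zx787  (last char: '7')
  sorted[17] = y897xx8zx787y87x$z7x  (last char: 'x')
  sorted[18] = z7xy897xx8zx787y87x$  (last char: '$')
  sorted[19] = zx787y87x$z7xy897xx8  (last char: '8')
Last column: xx89z8y7yx87zx777x$8
Original string S is at sorted index 18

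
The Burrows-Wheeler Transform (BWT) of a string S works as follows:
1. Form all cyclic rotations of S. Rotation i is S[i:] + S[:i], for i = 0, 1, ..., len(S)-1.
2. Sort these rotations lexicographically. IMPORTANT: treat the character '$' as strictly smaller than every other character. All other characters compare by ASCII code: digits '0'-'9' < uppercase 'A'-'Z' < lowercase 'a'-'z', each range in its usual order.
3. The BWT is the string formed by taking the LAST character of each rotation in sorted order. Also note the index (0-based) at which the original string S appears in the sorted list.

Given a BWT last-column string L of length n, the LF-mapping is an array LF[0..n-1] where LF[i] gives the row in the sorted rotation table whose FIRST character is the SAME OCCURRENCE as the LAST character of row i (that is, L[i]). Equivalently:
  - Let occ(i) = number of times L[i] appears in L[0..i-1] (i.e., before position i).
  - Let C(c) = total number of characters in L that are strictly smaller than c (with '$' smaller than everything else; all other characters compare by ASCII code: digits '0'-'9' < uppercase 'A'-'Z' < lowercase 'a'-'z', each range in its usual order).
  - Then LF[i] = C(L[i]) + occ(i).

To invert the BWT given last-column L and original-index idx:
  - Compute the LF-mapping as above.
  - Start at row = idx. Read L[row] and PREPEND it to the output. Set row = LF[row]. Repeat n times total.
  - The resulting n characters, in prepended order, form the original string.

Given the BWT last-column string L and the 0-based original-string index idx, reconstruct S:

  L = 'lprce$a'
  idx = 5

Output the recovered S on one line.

LF mapping: 4 5 6 2 3 0 1
Walk LF starting at row 5, prepending L[row]:
  step 1: row=5, L[5]='$', prepend. Next row=LF[5]=0
  step 2: row=0, L[0]='l', prepend. Next row=LF[0]=4
  step 3: row=4, L[4]='e', prepend. Next row=LF[4]=3
  step 4: row=3, L[3]='c', prepend. Next row=LF[3]=2
  step 5: row=2, L[2]='r', prepend. Next row=LF[2]=6
  step 6: row=6, L[6]='a', prepend. Next row=LF[6]=1
  step 7: row=1, L[1]='p', prepend. Next row=LF[1]=5
Reversed output: parcel$

Answer: parcel$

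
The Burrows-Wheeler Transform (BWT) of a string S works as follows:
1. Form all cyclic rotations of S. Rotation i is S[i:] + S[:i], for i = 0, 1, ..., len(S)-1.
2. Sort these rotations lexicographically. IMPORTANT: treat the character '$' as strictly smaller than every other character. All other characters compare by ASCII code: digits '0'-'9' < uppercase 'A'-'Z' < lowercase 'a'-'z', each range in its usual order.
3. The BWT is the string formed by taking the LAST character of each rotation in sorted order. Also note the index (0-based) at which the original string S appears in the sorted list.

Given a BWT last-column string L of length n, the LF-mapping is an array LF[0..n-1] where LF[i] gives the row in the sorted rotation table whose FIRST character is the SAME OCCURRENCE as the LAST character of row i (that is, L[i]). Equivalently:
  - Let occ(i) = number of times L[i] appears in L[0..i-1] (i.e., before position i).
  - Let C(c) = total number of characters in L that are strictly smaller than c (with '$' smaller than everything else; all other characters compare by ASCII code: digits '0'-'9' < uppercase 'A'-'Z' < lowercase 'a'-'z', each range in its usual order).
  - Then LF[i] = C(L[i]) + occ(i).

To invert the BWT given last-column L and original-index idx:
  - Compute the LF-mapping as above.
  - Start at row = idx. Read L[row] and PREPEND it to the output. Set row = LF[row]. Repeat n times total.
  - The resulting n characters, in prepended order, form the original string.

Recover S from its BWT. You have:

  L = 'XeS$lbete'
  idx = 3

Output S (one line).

Answer: beetleSX$

Derivation:
LF mapping: 2 4 1 0 7 3 5 8 6
Walk LF starting at row 3, prepending L[row]:
  step 1: row=3, L[3]='$', prepend. Next row=LF[3]=0
  step 2: row=0, L[0]='X', prepend. Next row=LF[0]=2
  step 3: row=2, L[2]='S', prepend. Next row=LF[2]=1
  step 4: row=1, L[1]='e', prepend. Next row=LF[1]=4
  step 5: row=4, L[4]='l', prepend. Next row=LF[4]=7
  step 6: row=7, L[7]='t', prepend. Next row=LF[7]=8
  step 7: row=8, L[8]='e', prepend. Next row=LF[8]=6
  step 8: row=6, L[6]='e', prepend. Next row=LF[6]=5
  step 9: row=5, L[5]='b', prepend. Next row=LF[5]=3
Reversed output: beetleSX$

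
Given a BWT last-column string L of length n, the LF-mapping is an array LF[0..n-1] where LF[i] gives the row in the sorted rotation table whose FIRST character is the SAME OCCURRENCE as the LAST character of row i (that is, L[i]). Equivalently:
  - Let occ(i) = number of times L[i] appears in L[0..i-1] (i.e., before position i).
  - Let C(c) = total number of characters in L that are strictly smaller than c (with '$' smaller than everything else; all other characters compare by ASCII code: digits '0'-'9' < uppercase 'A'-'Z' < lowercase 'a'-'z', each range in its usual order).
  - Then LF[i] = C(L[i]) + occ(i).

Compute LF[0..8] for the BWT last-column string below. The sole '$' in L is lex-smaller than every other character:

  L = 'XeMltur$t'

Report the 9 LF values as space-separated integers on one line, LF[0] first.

Answer: 2 3 1 4 6 8 5 0 7

Derivation:
Char counts: '$':1, 'M':1, 'X':1, 'e':1, 'l':1, 'r':1, 't':2, 'u':1
C (first-col start): C('$')=0, C('M')=1, C('X')=2, C('e')=3, C('l')=4, C('r')=5, C('t')=6, C('u')=8
L[0]='X': occ=0, LF[0]=C('X')+0=2+0=2
L[1]='e': occ=0, LF[1]=C('e')+0=3+0=3
L[2]='M': occ=0, LF[2]=C('M')+0=1+0=1
L[3]='l': occ=0, LF[3]=C('l')+0=4+0=4
L[4]='t': occ=0, LF[4]=C('t')+0=6+0=6
L[5]='u': occ=0, LF[5]=C('u')+0=8+0=8
L[6]='r': occ=0, LF[6]=C('r')+0=5+0=5
L[7]='$': occ=0, LF[7]=C('$')+0=0+0=0
L[8]='t': occ=1, LF[8]=C('t')+1=6+1=7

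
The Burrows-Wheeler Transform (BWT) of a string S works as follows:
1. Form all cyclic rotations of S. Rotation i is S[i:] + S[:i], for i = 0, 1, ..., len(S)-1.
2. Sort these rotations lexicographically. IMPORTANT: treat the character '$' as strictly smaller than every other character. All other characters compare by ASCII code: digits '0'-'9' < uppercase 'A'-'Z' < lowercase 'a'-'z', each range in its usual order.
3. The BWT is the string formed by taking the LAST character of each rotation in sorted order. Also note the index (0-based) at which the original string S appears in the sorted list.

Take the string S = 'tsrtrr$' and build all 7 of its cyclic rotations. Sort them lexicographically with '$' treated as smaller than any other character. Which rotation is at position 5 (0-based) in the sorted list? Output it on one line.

Answer: trr$tsr

Derivation:
All 7 rotations (rotation i = S[i:]+S[:i]):
  rot[0] = tsrtrr$
  rot[1] = srtrr$t
  rot[2] = rtrr$ts
  rot[3] = trr$tsr
  rot[4] = rr$tsrt
  rot[5] = r$tsrtr
  rot[6] = $tsrtrr
Sorted (with $ < everything):
  sorted[0] = $tsrtrr
  sorted[1] = r$tsrtr
  sorted[2] = rr$tsrt
  sorted[3] = rtrr$ts
  sorted[4] = srtrr$t
  sorted[5] = trr$tsr
  sorted[6] = tsrtrr$
sorted[5] = trr$tsr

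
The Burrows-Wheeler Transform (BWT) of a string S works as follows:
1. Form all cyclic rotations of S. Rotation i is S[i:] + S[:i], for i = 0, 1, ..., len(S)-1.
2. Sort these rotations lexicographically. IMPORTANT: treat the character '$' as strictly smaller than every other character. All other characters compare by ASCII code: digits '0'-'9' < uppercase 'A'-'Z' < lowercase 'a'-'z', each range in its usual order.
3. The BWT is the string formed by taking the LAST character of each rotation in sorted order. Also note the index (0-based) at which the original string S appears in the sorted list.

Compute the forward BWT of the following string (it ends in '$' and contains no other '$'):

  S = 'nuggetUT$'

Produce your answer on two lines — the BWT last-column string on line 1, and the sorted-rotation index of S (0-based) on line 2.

Answer: TUtggu$en
6

Derivation:
All 9 rotations (rotation i = S[i:]+S[:i]):
  rot[0] = nuggetUT$
  rot[1] = uggetUT$n
  rot[2] = ggetUT$nu
  rot[3] = getUT$nug
  rot[4] = etUT$nugg
  rot[5] = tUT$nugge
  rot[6] = UT$nugget
  rot[7] = T$nuggetU
  rot[8] = $nuggetUT
Sorted (with $ < everything):
  sorted[0] = $nuggetUT  (last char: 'T')
  sorted[1] = T$nuggetU  (last char: 'U')
  sorted[2] = UT$nugget  (last char: 't')
  sorted[3] = etUT$nugg  (last char: 'g')
  sorted[4] = getUT$nug  (last char: 'g')
  sorted[5] = ggetUT$nu  (last char: 'u')
  sorted[6] = nuggetUT$  (last char: '$')
  sorted[7] = tUT$nugge  (last char: 'e')
  sorted[8] = uggetUT$n  (last char: 'n')
Last column: TUtggu$en
Original string S is at sorted index 6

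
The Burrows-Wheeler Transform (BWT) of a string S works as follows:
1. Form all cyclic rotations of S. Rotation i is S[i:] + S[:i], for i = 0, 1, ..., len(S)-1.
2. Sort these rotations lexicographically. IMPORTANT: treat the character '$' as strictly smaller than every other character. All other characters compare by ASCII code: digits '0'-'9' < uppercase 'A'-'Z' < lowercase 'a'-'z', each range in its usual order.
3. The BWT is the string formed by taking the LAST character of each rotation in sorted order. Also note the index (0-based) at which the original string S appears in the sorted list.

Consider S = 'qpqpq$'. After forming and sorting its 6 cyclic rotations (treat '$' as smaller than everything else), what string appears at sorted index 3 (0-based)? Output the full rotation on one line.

All 6 rotations (rotation i = S[i:]+S[:i]):
  rot[0] = qpqpq$
  rot[1] = pqpq$q
  rot[2] = qpq$qp
  rot[3] = pq$qpq
  rot[4] = q$qpqp
  rot[5] = $qpqpq
Sorted (with $ < everything):
  sorted[0] = $qpqpq
  sorted[1] = pq$qpq
  sorted[2] = pqpq$q
  sorted[3] = q$qpqp
  sorted[4] = qpq$qp
  sorted[5] = qpqpq$
sorted[3] = q$qpqp

Answer: q$qpqp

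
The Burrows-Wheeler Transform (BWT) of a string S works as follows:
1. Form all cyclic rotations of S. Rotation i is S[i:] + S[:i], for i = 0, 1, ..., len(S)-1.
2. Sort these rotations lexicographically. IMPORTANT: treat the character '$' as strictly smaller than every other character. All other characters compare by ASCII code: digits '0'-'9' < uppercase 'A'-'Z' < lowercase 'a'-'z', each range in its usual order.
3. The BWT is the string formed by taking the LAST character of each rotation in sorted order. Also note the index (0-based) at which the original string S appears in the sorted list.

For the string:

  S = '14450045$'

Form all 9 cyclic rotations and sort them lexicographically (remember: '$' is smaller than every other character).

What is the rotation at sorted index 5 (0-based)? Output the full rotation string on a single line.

All 9 rotations (rotation i = S[i:]+S[:i]):
  rot[0] = 14450045$
  rot[1] = 4450045$1
  rot[2] = 450045$14
  rot[3] = 50045$144
  rot[4] = 0045$1445
  rot[5] = 045$14450
  rot[6] = 45$144500
  rot[7] = 5$1445004
  rot[8] = $14450045
Sorted (with $ < everything):
  sorted[0] = $14450045
  sorted[1] = 0045$1445
  sorted[2] = 045$14450
  sorted[3] = 14450045$
  sorted[4] = 4450045$1
  sorted[5] = 45$144500
  sorted[6] = 450045$14
  sorted[7] = 5$1445004
  sorted[8] = 50045$144
sorted[5] = 45$144500

Answer: 45$144500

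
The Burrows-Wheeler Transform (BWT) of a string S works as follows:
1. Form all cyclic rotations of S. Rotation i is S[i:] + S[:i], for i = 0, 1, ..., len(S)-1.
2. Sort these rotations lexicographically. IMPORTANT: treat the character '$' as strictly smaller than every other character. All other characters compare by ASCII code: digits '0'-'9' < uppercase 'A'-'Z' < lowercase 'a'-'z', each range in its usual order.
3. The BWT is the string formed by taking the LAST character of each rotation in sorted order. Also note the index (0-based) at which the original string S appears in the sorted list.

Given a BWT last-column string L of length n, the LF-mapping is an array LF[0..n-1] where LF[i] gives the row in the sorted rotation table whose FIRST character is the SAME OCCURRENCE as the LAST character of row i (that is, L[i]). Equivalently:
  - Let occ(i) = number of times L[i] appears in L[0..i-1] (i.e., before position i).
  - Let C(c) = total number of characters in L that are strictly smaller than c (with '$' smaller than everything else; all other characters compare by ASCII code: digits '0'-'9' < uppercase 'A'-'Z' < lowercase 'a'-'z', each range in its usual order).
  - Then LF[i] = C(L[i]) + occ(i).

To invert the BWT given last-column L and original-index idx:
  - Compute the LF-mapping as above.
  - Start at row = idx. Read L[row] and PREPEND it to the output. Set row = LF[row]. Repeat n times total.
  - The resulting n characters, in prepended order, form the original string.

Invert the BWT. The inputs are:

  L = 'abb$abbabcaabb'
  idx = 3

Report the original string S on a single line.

LF mapping: 1 6 7 0 2 8 9 3 10 13 4 5 11 12
Walk LF starting at row 3, prepending L[row]:
  step 1: row=3, L[3]='$', prepend. Next row=LF[3]=0
  step 2: row=0, L[0]='a', prepend. Next row=LF[0]=1
  step 3: row=1, L[1]='b', prepend. Next row=LF[1]=6
  step 4: row=6, L[6]='b', prepend. Next row=LF[6]=9
  step 5: row=9, L[9]='c', prepend. Next row=LF[9]=13
  step 6: row=13, L[13]='b', prepend. Next row=LF[13]=12
  step 7: row=12, L[12]='b', prepend. Next row=LF[12]=11
  step 8: row=11, L[11]='a', prepend. Next row=LF[11]=5
  step 9: row=5, L[5]='b', prepend. Next row=LF[5]=8
  step 10: row=8, L[8]='b', prepend. Next row=LF[8]=10
  step 11: row=10, L[10]='a', prepend. Next row=LF[10]=4
  step 12: row=4, L[4]='a', prepend. Next row=LF[4]=2
  step 13: row=2, L[2]='b', prepend. Next row=LF[2]=7
  step 14: row=7, L[7]='a', prepend. Next row=LF[7]=3
Reversed output: abaabbabbcbba$

Answer: abaabbabbcbba$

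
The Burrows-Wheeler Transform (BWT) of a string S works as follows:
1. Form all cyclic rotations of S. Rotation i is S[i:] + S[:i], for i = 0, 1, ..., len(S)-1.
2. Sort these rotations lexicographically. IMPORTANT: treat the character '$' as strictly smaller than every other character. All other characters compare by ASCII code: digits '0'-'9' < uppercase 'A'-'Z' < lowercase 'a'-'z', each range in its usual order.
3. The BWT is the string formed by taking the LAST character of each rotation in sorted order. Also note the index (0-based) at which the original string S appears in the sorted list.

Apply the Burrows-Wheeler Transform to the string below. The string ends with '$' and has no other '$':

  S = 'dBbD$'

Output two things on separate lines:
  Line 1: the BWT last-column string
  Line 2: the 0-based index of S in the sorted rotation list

Answer: DdbB$
4

Derivation:
All 5 rotations (rotation i = S[i:]+S[:i]):
  rot[0] = dBbD$
  rot[1] = BbD$d
  rot[2] = bD$dB
  rot[3] = D$dBb
  rot[4] = $dBbD
Sorted (with $ < everything):
  sorted[0] = $dBbD  (last char: 'D')
  sorted[1] = BbD$d  (last char: 'd')
  sorted[2] = D$dBb  (last char: 'b')
  sorted[3] = bD$dB  (last char: 'B')
  sorted[4] = dBbD$  (last char: '$')
Last column: DdbB$
Original string S is at sorted index 4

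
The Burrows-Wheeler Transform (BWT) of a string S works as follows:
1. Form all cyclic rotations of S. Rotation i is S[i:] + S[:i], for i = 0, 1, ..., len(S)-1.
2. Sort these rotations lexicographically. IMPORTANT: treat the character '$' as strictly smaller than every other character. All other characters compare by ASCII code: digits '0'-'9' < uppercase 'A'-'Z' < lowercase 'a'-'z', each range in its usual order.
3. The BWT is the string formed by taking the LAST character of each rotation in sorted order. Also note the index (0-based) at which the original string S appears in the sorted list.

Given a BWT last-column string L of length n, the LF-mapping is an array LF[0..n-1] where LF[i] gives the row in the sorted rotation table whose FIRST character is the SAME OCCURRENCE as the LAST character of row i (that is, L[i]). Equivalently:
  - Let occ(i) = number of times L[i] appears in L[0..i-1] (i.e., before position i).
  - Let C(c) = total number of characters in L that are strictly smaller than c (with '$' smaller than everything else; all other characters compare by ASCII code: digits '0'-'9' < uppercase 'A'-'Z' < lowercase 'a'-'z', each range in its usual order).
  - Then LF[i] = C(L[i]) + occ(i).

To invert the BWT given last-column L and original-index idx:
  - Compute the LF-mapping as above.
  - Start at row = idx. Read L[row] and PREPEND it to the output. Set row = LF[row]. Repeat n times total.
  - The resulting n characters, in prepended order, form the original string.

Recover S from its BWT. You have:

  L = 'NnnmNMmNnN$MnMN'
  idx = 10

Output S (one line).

LF mapping: 4 11 12 9 5 1 10 6 13 7 0 2 14 3 8
Walk LF starting at row 10, prepending L[row]:
  step 1: row=10, L[10]='$', prepend. Next row=LF[10]=0
  step 2: row=0, L[0]='N', prepend. Next row=LF[0]=4
  step 3: row=4, L[4]='N', prepend. Next row=LF[4]=5
  step 4: row=5, L[5]='M', prepend. Next row=LF[5]=1
  step 5: row=1, L[1]='n', prepend. Next row=LF[1]=11
  step 6: row=11, L[11]='M', prepend. Next row=LF[11]=2
  step 7: row=2, L[2]='n', prepend. Next row=LF[2]=12
  step 8: row=12, L[12]='n', prepend. Next row=LF[12]=14
  step 9: row=14, L[14]='N', prepend. Next row=LF[14]=8
  step 10: row=8, L[8]='n', prepend. Next row=LF[8]=13
  step 11: row=13, L[13]='M', prepend. Next row=LF[13]=3
  step 12: row=3, L[3]='m', prepend. Next row=LF[3]=9
  step 13: row=9, L[9]='N', prepend. Next row=LF[9]=7
  step 14: row=7, L[7]='N', prepend. Next row=LF[7]=6
  step 15: row=6, L[6]='m', prepend. Next row=LF[6]=10
Reversed output: mNNmMnNnnMnMNN$

Answer: mNNmMnNnnMnMNN$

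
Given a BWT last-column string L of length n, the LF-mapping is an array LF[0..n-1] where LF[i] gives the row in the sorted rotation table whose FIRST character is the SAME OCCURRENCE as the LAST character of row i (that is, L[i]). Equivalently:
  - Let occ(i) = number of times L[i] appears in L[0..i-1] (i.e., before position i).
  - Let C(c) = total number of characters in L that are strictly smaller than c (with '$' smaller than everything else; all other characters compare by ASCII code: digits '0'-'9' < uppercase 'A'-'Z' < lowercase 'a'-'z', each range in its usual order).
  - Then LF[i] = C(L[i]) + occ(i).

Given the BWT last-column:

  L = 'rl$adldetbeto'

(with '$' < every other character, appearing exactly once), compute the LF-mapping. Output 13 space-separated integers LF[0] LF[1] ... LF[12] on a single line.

Answer: 10 7 0 1 3 8 4 5 11 2 6 12 9

Derivation:
Char counts: '$':1, 'a':1, 'b':1, 'd':2, 'e':2, 'l':2, 'o':1, 'r':1, 't':2
C (first-col start): C('$')=0, C('a')=1, C('b')=2, C('d')=3, C('e')=5, C('l')=7, C('o')=9, C('r')=10, C('t')=11
L[0]='r': occ=0, LF[0]=C('r')+0=10+0=10
L[1]='l': occ=0, LF[1]=C('l')+0=7+0=7
L[2]='$': occ=0, LF[2]=C('$')+0=0+0=0
L[3]='a': occ=0, LF[3]=C('a')+0=1+0=1
L[4]='d': occ=0, LF[4]=C('d')+0=3+0=3
L[5]='l': occ=1, LF[5]=C('l')+1=7+1=8
L[6]='d': occ=1, LF[6]=C('d')+1=3+1=4
L[7]='e': occ=0, LF[7]=C('e')+0=5+0=5
L[8]='t': occ=0, LF[8]=C('t')+0=11+0=11
L[9]='b': occ=0, LF[9]=C('b')+0=2+0=2
L[10]='e': occ=1, LF[10]=C('e')+1=5+1=6
L[11]='t': occ=1, LF[11]=C('t')+1=11+1=12
L[12]='o': occ=0, LF[12]=C('o')+0=9+0=9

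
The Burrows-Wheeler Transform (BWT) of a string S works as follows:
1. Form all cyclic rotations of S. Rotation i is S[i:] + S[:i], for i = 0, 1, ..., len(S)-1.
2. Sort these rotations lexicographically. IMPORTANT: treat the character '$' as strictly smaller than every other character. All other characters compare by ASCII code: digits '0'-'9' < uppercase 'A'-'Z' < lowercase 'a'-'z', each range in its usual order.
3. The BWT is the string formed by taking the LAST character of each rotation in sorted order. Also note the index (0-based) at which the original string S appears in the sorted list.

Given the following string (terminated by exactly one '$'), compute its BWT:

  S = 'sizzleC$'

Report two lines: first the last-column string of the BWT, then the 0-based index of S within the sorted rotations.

Answer: Celsz$zi
5

Derivation:
All 8 rotations (rotation i = S[i:]+S[:i]):
  rot[0] = sizzleC$
  rot[1] = izzleC$s
  rot[2] = zzleC$si
  rot[3] = zleC$siz
  rot[4] = leC$sizz
  rot[5] = eC$sizzl
  rot[6] = C$sizzle
  rot[7] = $sizzleC
Sorted (with $ < everything):
  sorted[0] = $sizzleC  (last char: 'C')
  sorted[1] = C$sizzle  (last char: 'e')
  sorted[2] = eC$sizzl  (last char: 'l')
  sorted[3] = izzleC$s  (last char: 's')
  sorted[4] = leC$sizz  (last char: 'z')
  sorted[5] = sizzleC$  (last char: '$')
  sorted[6] = zleC$siz  (last char: 'z')
  sorted[7] = zzleC$si  (last char: 'i')
Last column: Celsz$zi
Original string S is at sorted index 5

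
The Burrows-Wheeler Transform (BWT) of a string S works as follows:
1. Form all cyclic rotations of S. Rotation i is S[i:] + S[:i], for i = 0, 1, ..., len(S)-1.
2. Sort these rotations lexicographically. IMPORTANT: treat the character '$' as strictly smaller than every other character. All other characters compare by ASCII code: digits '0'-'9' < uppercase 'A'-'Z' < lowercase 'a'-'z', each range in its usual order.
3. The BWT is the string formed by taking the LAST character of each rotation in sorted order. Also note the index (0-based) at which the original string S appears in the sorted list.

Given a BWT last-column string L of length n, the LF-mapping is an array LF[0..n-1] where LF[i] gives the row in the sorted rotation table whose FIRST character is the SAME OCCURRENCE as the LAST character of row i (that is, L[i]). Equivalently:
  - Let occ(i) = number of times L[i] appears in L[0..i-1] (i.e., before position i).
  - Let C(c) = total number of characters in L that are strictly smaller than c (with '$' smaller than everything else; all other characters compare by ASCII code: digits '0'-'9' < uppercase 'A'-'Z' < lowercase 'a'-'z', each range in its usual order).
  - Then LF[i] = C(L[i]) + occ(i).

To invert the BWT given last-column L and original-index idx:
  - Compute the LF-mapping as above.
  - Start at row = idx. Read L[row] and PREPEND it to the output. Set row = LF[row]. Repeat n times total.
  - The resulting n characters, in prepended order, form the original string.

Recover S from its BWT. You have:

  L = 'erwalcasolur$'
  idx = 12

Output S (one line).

Answer: walrusoracle$

Derivation:
LF mapping: 4 8 12 1 5 3 2 10 7 6 11 9 0
Walk LF starting at row 12, prepending L[row]:
  step 1: row=12, L[12]='$', prepend. Next row=LF[12]=0
  step 2: row=0, L[0]='e', prepend. Next row=LF[0]=4
  step 3: row=4, L[4]='l', prepend. Next row=LF[4]=5
  step 4: row=5, L[5]='c', prepend. Next row=LF[5]=3
  step 5: row=3, L[3]='a', prepend. Next row=LF[3]=1
  step 6: row=1, L[1]='r', prepend. Next row=LF[1]=8
  step 7: row=8, L[8]='o', prepend. Next row=LF[8]=7
  step 8: row=7, L[7]='s', prepend. Next row=LF[7]=10
  step 9: row=10, L[10]='u', prepend. Next row=LF[10]=11
  step 10: row=11, L[11]='r', prepend. Next row=LF[11]=9
  step 11: row=9, L[9]='l', prepend. Next row=LF[9]=6
  step 12: row=6, L[6]='a', prepend. Next row=LF[6]=2
  step 13: row=2, L[2]='w', prepend. Next row=LF[2]=12
Reversed output: walrusoracle$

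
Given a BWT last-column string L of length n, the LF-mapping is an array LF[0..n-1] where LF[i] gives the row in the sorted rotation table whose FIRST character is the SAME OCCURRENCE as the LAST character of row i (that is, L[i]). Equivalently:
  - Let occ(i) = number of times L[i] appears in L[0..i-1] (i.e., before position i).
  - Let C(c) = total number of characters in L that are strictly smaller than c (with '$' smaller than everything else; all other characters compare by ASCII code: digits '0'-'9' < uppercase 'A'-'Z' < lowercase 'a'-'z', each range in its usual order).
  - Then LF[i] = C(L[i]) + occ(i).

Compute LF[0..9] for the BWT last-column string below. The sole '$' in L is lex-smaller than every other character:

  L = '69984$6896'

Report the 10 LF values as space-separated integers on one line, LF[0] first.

Answer: 2 7 8 5 1 0 3 6 9 4

Derivation:
Char counts: '$':1, '4':1, '6':3, '8':2, '9':3
C (first-col start): C('$')=0, C('4')=1, C('6')=2, C('8')=5, C('9')=7
L[0]='6': occ=0, LF[0]=C('6')+0=2+0=2
L[1]='9': occ=0, LF[1]=C('9')+0=7+0=7
L[2]='9': occ=1, LF[2]=C('9')+1=7+1=8
L[3]='8': occ=0, LF[3]=C('8')+0=5+0=5
L[4]='4': occ=0, LF[4]=C('4')+0=1+0=1
L[5]='$': occ=0, LF[5]=C('$')+0=0+0=0
L[6]='6': occ=1, LF[6]=C('6')+1=2+1=3
L[7]='8': occ=1, LF[7]=C('8')+1=5+1=6
L[8]='9': occ=2, LF[8]=C('9')+2=7+2=9
L[9]='6': occ=2, LF[9]=C('6')+2=2+2=4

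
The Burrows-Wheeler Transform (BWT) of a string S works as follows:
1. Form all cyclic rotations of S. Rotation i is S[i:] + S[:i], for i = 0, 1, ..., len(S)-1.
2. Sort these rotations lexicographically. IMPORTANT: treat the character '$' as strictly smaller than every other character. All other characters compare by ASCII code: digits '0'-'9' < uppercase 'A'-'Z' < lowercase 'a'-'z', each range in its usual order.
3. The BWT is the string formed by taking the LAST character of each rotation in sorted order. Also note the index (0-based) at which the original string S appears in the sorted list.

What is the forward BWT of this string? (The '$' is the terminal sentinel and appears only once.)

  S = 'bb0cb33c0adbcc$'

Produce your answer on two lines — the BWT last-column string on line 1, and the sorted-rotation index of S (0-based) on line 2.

Answer: ccbb30bc$dc30ba
8

Derivation:
All 15 rotations (rotation i = S[i:]+S[:i]):
  rot[0] = bb0cb33c0adbcc$
  rot[1] = b0cb33c0adbcc$b
  rot[2] = 0cb33c0adbcc$bb
  rot[3] = cb33c0adbcc$bb0
  rot[4] = b33c0adbcc$bb0c
  rot[5] = 33c0adbcc$bb0cb
  rot[6] = 3c0adbcc$bb0cb3
  rot[7] = c0adbcc$bb0cb33
  rot[8] = 0adbcc$bb0cb33c
  rot[9] = adbcc$bb0cb33c0
  rot[10] = dbcc$bb0cb33c0a
  rot[11] = bcc$bb0cb33c0ad
  rot[12] = cc$bb0cb33c0adb
  rot[13] = c$bb0cb33c0adbc
  rot[14] = $bb0cb33c0adbcc
Sorted (with $ < everything):
  sorted[0] = $bb0cb33c0adbcc  (last char: 'c')
  sorted[1] = 0adbcc$bb0cb33c  (last char: 'c')
  sorted[2] = 0cb33c0adbcc$bb  (last char: 'b')
  sorted[3] = 33c0adbcc$bb0cb  (last char: 'b')
  sorted[4] = 3c0adbcc$bb0cb3  (last char: '3')
  sorted[5] = adbcc$bb0cb33c0  (last char: '0')
  sorted[6] = b0cb33c0adbcc$b  (last char: 'b')
  sorted[7] = b33c0adbcc$bb0c  (last char: 'c')
  sorted[8] = bb0cb33c0adbcc$  (last char: '$')
  sorted[9] = bcc$bb0cb33c0ad  (last char: 'd')
  sorted[10] = c$bb0cb33c0adbc  (last char: 'c')
  sorted[11] = c0adbcc$bb0cb33  (last char: '3')
  sorted[12] = cb33c0adbcc$bb0  (last char: '0')
  sorted[13] = cc$bb0cb33c0adb  (last char: 'b')
  sorted[14] = dbcc$bb0cb33c0a  (last char: 'a')
Last column: ccbb30bc$dc30ba
Original string S is at sorted index 8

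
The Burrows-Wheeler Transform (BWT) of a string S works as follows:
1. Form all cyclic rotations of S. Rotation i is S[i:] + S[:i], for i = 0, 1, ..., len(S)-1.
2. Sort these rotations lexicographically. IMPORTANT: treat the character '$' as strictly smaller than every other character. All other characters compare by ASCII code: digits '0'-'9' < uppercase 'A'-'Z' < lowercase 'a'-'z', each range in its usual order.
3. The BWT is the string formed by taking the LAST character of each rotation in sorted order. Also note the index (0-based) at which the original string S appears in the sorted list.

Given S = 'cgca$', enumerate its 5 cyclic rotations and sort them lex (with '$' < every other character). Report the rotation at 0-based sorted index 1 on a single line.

Answer: a$cgc

Derivation:
All 5 rotations (rotation i = S[i:]+S[:i]):
  rot[0] = cgca$
  rot[1] = gca$c
  rot[2] = ca$cg
  rot[3] = a$cgc
  rot[4] = $cgca
Sorted (with $ < everything):
  sorted[0] = $cgca
  sorted[1] = a$cgc
  sorted[2] = ca$cg
  sorted[3] = cgca$
  sorted[4] = gca$c
sorted[1] = a$cgc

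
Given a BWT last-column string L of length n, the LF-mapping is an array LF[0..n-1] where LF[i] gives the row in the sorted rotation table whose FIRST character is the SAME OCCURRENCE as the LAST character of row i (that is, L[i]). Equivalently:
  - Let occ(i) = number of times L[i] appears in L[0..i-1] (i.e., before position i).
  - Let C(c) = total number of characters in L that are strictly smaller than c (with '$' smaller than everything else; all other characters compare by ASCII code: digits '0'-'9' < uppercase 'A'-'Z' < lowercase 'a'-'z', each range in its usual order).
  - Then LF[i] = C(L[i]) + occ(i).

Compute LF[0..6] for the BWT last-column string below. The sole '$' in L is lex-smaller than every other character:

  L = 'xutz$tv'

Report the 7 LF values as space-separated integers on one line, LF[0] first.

Answer: 5 3 1 6 0 2 4

Derivation:
Char counts: '$':1, 't':2, 'u':1, 'v':1, 'x':1, 'z':1
C (first-col start): C('$')=0, C('t')=1, C('u')=3, C('v')=4, C('x')=5, C('z')=6
L[0]='x': occ=0, LF[0]=C('x')+0=5+0=5
L[1]='u': occ=0, LF[1]=C('u')+0=3+0=3
L[2]='t': occ=0, LF[2]=C('t')+0=1+0=1
L[3]='z': occ=0, LF[3]=C('z')+0=6+0=6
L[4]='$': occ=0, LF[4]=C('$')+0=0+0=0
L[5]='t': occ=1, LF[5]=C('t')+1=1+1=2
L[6]='v': occ=0, LF[6]=C('v')+0=4+0=4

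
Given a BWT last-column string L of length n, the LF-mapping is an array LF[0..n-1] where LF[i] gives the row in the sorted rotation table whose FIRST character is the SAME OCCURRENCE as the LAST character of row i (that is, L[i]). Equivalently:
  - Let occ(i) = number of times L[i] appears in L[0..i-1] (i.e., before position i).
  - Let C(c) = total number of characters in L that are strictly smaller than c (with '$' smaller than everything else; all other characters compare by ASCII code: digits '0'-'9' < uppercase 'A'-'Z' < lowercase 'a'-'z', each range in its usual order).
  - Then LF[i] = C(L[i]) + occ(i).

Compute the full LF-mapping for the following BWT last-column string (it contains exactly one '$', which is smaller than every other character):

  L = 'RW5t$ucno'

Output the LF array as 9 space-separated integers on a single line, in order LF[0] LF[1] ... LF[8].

Answer: 2 3 1 7 0 8 4 5 6

Derivation:
Char counts: '$':1, '5':1, 'R':1, 'W':1, 'c':1, 'n':1, 'o':1, 't':1, 'u':1
C (first-col start): C('$')=0, C('5')=1, C('R')=2, C('W')=3, C('c')=4, C('n')=5, C('o')=6, C('t')=7, C('u')=8
L[0]='R': occ=0, LF[0]=C('R')+0=2+0=2
L[1]='W': occ=0, LF[1]=C('W')+0=3+0=3
L[2]='5': occ=0, LF[2]=C('5')+0=1+0=1
L[3]='t': occ=0, LF[3]=C('t')+0=7+0=7
L[4]='$': occ=0, LF[4]=C('$')+0=0+0=0
L[5]='u': occ=0, LF[5]=C('u')+0=8+0=8
L[6]='c': occ=0, LF[6]=C('c')+0=4+0=4
L[7]='n': occ=0, LF[7]=C('n')+0=5+0=5
L[8]='o': occ=0, LF[8]=C('o')+0=6+0=6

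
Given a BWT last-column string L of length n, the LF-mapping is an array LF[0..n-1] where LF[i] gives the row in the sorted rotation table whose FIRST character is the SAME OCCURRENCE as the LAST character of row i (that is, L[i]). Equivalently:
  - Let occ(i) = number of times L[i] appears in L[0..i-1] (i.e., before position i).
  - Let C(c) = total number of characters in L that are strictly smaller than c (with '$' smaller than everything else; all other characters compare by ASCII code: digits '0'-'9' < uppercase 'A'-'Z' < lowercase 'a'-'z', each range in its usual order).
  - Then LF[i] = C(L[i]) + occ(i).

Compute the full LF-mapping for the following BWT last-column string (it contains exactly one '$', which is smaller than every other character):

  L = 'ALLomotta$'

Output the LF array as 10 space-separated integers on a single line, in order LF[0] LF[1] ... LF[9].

Char counts: '$':1, 'A':1, 'L':2, 'a':1, 'm':1, 'o':2, 't':2
C (first-col start): C('$')=0, C('A')=1, C('L')=2, C('a')=4, C('m')=5, C('o')=6, C('t')=8
L[0]='A': occ=0, LF[0]=C('A')+0=1+0=1
L[1]='L': occ=0, LF[1]=C('L')+0=2+0=2
L[2]='L': occ=1, LF[2]=C('L')+1=2+1=3
L[3]='o': occ=0, LF[3]=C('o')+0=6+0=6
L[4]='m': occ=0, LF[4]=C('m')+0=5+0=5
L[5]='o': occ=1, LF[5]=C('o')+1=6+1=7
L[6]='t': occ=0, LF[6]=C('t')+0=8+0=8
L[7]='t': occ=1, LF[7]=C('t')+1=8+1=9
L[8]='a': occ=0, LF[8]=C('a')+0=4+0=4
L[9]='$': occ=0, LF[9]=C('$')+0=0+0=0

Answer: 1 2 3 6 5 7 8 9 4 0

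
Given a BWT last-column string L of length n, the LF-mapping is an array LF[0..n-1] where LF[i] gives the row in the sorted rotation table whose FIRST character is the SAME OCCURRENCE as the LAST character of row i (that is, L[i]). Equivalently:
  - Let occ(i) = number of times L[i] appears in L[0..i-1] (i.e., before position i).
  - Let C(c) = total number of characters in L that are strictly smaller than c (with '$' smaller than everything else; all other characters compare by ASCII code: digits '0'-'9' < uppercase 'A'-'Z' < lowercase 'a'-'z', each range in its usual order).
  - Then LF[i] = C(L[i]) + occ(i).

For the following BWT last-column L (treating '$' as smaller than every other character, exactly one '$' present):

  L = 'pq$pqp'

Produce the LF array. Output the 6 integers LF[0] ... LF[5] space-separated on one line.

Answer: 1 4 0 2 5 3

Derivation:
Char counts: '$':1, 'p':3, 'q':2
C (first-col start): C('$')=0, C('p')=1, C('q')=4
L[0]='p': occ=0, LF[0]=C('p')+0=1+0=1
L[1]='q': occ=0, LF[1]=C('q')+0=4+0=4
L[2]='$': occ=0, LF[2]=C('$')+0=0+0=0
L[3]='p': occ=1, LF[3]=C('p')+1=1+1=2
L[4]='q': occ=1, LF[4]=C('q')+1=4+1=5
L[5]='p': occ=2, LF[5]=C('p')+2=1+2=3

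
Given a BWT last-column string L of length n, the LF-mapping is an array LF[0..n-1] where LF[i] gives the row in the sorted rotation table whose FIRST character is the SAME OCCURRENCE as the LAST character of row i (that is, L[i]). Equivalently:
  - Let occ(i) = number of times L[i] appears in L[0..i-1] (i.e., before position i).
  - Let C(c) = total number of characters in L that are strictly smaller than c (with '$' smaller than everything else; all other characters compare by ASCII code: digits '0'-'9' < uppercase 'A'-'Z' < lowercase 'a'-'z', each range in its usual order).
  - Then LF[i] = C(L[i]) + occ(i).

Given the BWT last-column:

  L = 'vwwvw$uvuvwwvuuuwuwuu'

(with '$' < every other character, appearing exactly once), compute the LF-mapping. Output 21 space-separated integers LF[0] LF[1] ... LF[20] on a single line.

Char counts: '$':1, 'u':8, 'v':5, 'w':7
C (first-col start): C('$')=0, C('u')=1, C('v')=9, C('w')=14
L[0]='v': occ=0, LF[0]=C('v')+0=9+0=9
L[1]='w': occ=0, LF[1]=C('w')+0=14+0=14
L[2]='w': occ=1, LF[2]=C('w')+1=14+1=15
L[3]='v': occ=1, LF[3]=C('v')+1=9+1=10
L[4]='w': occ=2, LF[4]=C('w')+2=14+2=16
L[5]='$': occ=0, LF[5]=C('$')+0=0+0=0
L[6]='u': occ=0, LF[6]=C('u')+0=1+0=1
L[7]='v': occ=2, LF[7]=C('v')+2=9+2=11
L[8]='u': occ=1, LF[8]=C('u')+1=1+1=2
L[9]='v': occ=3, LF[9]=C('v')+3=9+3=12
L[10]='w': occ=3, LF[10]=C('w')+3=14+3=17
L[11]='w': occ=4, LF[11]=C('w')+4=14+4=18
L[12]='v': occ=4, LF[12]=C('v')+4=9+4=13
L[13]='u': occ=2, LF[13]=C('u')+2=1+2=3
L[14]='u': occ=3, LF[14]=C('u')+3=1+3=4
L[15]='u': occ=4, LF[15]=C('u')+4=1+4=5
L[16]='w': occ=5, LF[16]=C('w')+5=14+5=19
L[17]='u': occ=5, LF[17]=C('u')+5=1+5=6
L[18]='w': occ=6, LF[18]=C('w')+6=14+6=20
L[19]='u': occ=6, LF[19]=C('u')+6=1+6=7
L[20]='u': occ=7, LF[20]=C('u')+7=1+7=8

Answer: 9 14 15 10 16 0 1 11 2 12 17 18 13 3 4 5 19 6 20 7 8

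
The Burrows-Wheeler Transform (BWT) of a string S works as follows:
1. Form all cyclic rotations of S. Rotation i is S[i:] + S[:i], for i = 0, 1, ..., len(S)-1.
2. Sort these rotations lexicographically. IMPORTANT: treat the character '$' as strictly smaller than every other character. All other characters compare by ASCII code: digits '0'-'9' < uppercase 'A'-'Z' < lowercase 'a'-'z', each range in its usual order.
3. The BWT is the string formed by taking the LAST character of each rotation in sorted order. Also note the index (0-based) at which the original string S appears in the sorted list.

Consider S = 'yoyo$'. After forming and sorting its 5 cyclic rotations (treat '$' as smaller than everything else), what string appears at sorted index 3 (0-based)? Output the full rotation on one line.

All 5 rotations (rotation i = S[i:]+S[:i]):
  rot[0] = yoyo$
  rot[1] = oyo$y
  rot[2] = yo$yo
  rot[3] = o$yoy
  rot[4] = $yoyo
Sorted (with $ < everything):
  sorted[0] = $yoyo
  sorted[1] = o$yoy
  sorted[2] = oyo$y
  sorted[3] = yo$yo
  sorted[4] = yoyo$
sorted[3] = yo$yo

Answer: yo$yo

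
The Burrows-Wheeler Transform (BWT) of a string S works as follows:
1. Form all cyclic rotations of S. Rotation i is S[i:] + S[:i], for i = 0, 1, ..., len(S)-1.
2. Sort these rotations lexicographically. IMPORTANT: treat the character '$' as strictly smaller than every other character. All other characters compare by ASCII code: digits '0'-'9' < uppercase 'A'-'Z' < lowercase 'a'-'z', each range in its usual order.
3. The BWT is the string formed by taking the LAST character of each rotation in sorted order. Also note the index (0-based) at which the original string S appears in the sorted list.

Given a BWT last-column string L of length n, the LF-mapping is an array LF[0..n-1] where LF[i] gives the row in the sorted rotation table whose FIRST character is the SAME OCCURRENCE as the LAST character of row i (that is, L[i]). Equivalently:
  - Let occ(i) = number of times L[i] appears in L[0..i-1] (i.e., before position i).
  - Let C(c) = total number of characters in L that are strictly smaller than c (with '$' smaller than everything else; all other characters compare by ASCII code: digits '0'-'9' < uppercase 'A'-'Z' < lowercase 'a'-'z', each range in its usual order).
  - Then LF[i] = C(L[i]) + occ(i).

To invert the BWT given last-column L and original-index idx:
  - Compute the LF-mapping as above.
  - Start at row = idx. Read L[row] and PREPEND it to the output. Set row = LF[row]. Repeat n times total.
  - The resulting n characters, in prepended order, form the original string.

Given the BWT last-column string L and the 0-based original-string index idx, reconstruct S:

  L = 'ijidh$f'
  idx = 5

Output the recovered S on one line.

Answer: ifjdhi$

Derivation:
LF mapping: 4 6 5 1 3 0 2
Walk LF starting at row 5, prepending L[row]:
  step 1: row=5, L[5]='$', prepend. Next row=LF[5]=0
  step 2: row=0, L[0]='i', prepend. Next row=LF[0]=4
  step 3: row=4, L[4]='h', prepend. Next row=LF[4]=3
  step 4: row=3, L[3]='d', prepend. Next row=LF[3]=1
  step 5: row=1, L[1]='j', prepend. Next row=LF[1]=6
  step 6: row=6, L[6]='f', prepend. Next row=LF[6]=2
  step 7: row=2, L[2]='i', prepend. Next row=LF[2]=5
Reversed output: ifjdhi$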